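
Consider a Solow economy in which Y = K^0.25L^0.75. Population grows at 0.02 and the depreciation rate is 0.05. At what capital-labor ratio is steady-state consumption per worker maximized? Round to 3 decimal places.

The effective depreciation rate is n + δ = 0.02 + 0.05 = 0.07.
At the golden rule the marginal product of capital equals n+δ: 0.25·k^(0.25−1) = 0.07. Solving, k_gold = (0.25/0.07)^(1/0.75) ≈ 5.4591.

k_gold ≈ 5.459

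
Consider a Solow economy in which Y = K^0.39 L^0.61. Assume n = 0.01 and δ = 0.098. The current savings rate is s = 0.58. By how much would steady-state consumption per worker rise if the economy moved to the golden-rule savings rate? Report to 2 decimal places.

n + δ = 0.01 + 0.098 = 0.108.
Current steady state (s = 0.58): k* = (0.58/0.108)^(1/0.61) ≈ 15.7300, y* = 15.7300^0.39 ≈ 2.9290, c* = (1−0.58)·2.9290 ≈ 1.2302.
At the golden rule the marginal product of capital equals n+δ: 0.39·k^(0.39−1) = 0.108. Solving, k_gold = (0.39/0.108)^(1/0.61) ≈ 8.2066.
y_gold = 8.2066^0.39 ≈ 2.2726, c_gold = y_gold − 0.108·k_gold ≈ 1.3863.
Gain: Δc = 1.3863 − 1.2302 ≈ 0.1561.

Δc ≈ 0.16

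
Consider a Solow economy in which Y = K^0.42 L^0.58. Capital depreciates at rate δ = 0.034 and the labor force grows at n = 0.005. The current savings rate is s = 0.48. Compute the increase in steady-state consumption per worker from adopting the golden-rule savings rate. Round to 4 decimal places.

The effective depreciation rate is n + δ = 0.005 + 0.034 = 0.039.
Current steady state (s = 0.48): k* = (0.48/0.039)^(1/0.58) ≈ 75.7905, y* = 75.7905^0.42 ≈ 6.1580, c* = (1−0.48)·6.1580 ≈ 3.2021.
Golden rule sets MPK = n+δ: 0.42·k^(0.42−1) = 0.039, so k_gold = (0.42/0.039)^(1/0.58) ≈ 60.2045.
y_gold = 60.2045^0.42 ≈ 5.5904, c_gold = y_gold − 0.039·k_gold ≈ 3.2424.
Gain: Δc = 3.2424 − 3.2021 ≈ 0.0403.

Δc ≈ 0.0403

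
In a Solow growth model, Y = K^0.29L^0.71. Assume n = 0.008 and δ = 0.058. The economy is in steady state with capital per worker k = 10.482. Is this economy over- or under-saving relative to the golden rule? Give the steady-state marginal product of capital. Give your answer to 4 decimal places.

over-saving; MPK ≈ 0.0547

n + δ = 0.008 + 0.058 = 0.066.
MPK = 0.29·k^(0.29−1) = 0.29·10.482^(-0.71) ≈ 0.0547.
MPK < 0.066, so the economy is dynamically inefficient (over-saving).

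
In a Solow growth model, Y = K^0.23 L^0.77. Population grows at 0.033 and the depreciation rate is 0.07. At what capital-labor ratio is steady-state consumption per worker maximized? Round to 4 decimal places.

Break-even investment rate: n + δ = 0.033 + 0.07 = 0.103.
Setting f'(k) = n+δ gives 0.23·k^(0.23−1) = 0.103, hence k_gold = (0.23/0.103)^(1/0.77) ≈ 2.8386.

k_gold ≈ 2.8386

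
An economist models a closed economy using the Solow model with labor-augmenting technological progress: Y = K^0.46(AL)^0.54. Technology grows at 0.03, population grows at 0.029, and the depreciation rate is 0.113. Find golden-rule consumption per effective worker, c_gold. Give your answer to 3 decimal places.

Capital per effective worker breaks even when investment replaces (n + g + δ)·k; here n + g + δ = 0.172.
Setting f'(k) = n+g+δ gives 0.46·k^(0.46−1) = 0.172, hence k_gold = (0.46/0.172)^(1/0.54) ≈ 6.1825.
y_gold = 6.1825^0.46 ≈ 2.3117.
c_gold = y_gold − (n+g+δ)·k_gold = 2.3117 − 0.172·6.1825 ≈ 1.2483.

c_gold ≈ 1.248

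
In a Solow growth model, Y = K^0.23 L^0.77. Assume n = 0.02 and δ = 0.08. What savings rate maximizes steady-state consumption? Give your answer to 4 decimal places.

Break-even investment rate: n + δ = 0.02 + 0.08 = 0.1.
At the golden rule MPK = n+δ, and in any Cobb-Douglas steady state s = (n+δ)·k/y = MPK·k/y = capital's share 0.23.

s_gold = 0.2300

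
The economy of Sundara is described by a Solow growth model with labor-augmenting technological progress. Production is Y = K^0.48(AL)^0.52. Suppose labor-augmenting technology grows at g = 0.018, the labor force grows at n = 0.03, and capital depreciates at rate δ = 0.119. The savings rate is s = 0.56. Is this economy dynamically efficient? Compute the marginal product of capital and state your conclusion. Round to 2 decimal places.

Break-even investment rate: n + g + δ = 0.03 + 0.018 + 0.119 = 0.167.
Steady-state k*: s·k^0.48 = 0.167·k gives k* = (0.56/0.167)^(1/0.52) ≈ 10.2452.
MPK = 0.48·10.2452^(-0.52) ≈ 0.1431.
MPK < n+g+δ = 0.167, so the economy is dynamically inefficient (over-saving).

dynamically inefficient; MPK ≈ 0.14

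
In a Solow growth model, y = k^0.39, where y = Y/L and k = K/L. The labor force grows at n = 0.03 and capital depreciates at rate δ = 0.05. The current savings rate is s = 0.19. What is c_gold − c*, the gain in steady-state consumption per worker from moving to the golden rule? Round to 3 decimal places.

Δc ≈ 0.271

n + δ = 0.03 + 0.05 = 0.08.
Current steady state (s = 0.19): k* = (0.19/0.08)^(1/0.61) ≈ 4.1290, y* = 4.1290^0.39 ≈ 1.7385, c* = (1−0.19)·1.7385 ≈ 1.4082.
Golden rule sets MPK = n+δ: 0.39·k^(0.39−1) = 0.08, so k_gold = (0.39/0.08)^(1/0.61) ≈ 13.4223.
y_gold = 13.4223^0.39 ≈ 2.7533, c_gold = y_gold − 0.08·k_gold ≈ 1.6795.
Gain: Δc = 1.6795 − 1.4082 ≈ 0.2713.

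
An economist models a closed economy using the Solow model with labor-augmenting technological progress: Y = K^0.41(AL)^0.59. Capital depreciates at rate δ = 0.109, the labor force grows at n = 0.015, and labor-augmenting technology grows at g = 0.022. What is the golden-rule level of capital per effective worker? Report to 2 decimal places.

n + g + δ = 0.015 + 0.022 + 0.109 = 0.146.
Setting f'(k) = n+g+δ gives 0.41·k^(0.41−1) = 0.146, hence k_gold = (0.41/0.146)^(1/0.59) ≈ 5.7551.

k_gold ≈ 5.76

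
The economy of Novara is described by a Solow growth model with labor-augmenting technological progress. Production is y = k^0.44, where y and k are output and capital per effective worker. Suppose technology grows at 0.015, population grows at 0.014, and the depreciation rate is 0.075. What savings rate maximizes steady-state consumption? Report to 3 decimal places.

s_gold = 0.440

n + g + δ = 0.014 + 0.015 + 0.075 = 0.104.
At the golden rule MPK = n+g+δ, and in any Cobb-Douglas steady state s = (n+g+δ)·k/y = MPK·k/y = capital's share 0.44.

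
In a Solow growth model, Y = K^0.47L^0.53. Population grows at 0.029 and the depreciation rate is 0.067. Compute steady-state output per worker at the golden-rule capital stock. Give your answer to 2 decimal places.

y_gold ≈ 4.09

Capital per worker breaks even when investment replaces (n + δ)·k; here n + δ = 0.096.
At the golden rule the marginal product of capital equals n+δ: 0.47·k^(0.47−1) = 0.096. Solving, k_gold = (0.47/0.096)^(1/0.53) ≈ 20.0244.
Output: y_gold = k_gold^0.47 = 20.0244^0.47 ≈ 4.0901.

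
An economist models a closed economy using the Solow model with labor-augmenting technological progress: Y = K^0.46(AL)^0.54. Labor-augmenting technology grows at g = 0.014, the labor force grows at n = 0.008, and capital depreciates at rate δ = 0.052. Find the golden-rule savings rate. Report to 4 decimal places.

Break-even investment rate: n + g + δ = 0.008 + 0.014 + 0.052 = 0.074.
At the golden rule MPK = n+g+δ, and in any Cobb-Douglas steady state s = (n+g+δ)·k/y = MPK·k/y = capital's share 0.46.

s_gold = 0.4600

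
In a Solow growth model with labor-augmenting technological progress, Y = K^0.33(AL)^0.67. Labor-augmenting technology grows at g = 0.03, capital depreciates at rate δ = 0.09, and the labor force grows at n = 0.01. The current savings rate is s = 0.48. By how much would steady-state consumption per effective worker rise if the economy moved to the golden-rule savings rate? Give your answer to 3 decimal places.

Δc ≈ 0.071

The effective depreciation rate is n + g + δ = 0.01 + 0.03 + 0.09 = 0.13.
Current steady state (s = 0.48): k* = (0.48/0.13)^(1/0.67) ≈ 7.0261, y* = 7.0261^0.33 ≈ 1.9029, c* = (1−0.48)·1.9029 ≈ 0.9895.
At the golden rule the marginal product of capital equals n+g+δ: 0.33·k^(0.33−1) = 0.13. Solving, k_gold = (0.33/0.13)^(1/0.67) ≈ 4.0164.
y_gold = 4.0164^0.33 ≈ 1.5822, c_gold = y_gold − 0.13·k_gold ≈ 1.0601.
Gain: Δc = 1.0601 − 0.9895 ≈ 0.0706.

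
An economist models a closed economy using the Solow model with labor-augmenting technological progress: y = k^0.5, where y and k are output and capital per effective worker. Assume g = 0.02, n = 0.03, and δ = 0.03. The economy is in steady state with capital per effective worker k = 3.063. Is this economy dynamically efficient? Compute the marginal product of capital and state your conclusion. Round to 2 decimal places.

Capital per effective worker breaks even when investment replaces (n + g + δ)·k; here n + g + δ = 0.08.
MPK = 0.5·k^(0.5−1) = 0.5·3.063^(-0.5) ≈ 0.2857.
MPK > 0.08, so the economy is dynamically efficient (under-saving).

dynamically efficient; MPK ≈ 0.29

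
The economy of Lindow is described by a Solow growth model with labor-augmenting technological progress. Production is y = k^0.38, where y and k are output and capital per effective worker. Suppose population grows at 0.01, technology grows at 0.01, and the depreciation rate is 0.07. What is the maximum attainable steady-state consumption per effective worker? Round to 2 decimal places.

The effective depreciation rate is n + g + δ = 0.01 + 0.01 + 0.07 = 0.09.
Setting f'(k) = n+g+δ gives 0.38·k^(0.38−1) = 0.09, hence k_gold = (0.38/0.09)^(1/0.62) ≈ 10.2079.
y_gold = 10.2079^0.38 ≈ 2.4177.
c_gold = y_gold − (n+g+δ)·k_gold = 2.4177 − 0.09·10.2079 ≈ 1.4990.

c_gold ≈ 1.50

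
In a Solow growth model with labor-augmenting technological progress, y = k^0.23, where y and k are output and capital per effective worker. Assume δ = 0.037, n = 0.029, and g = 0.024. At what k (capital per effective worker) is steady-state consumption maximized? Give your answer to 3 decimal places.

k_gold ≈ 3.382

Capital per effective worker breaks even when investment replaces (n + g + δ)·k; here n + g + δ = 0.09.
Maximizing c = f(k) − (n+g+δ)·k gives f'(k) = n+g+δ, i.e. 0.23·k^(0.23−1) = 0.09, so k_gold = (0.23/0.09)^(1/0.77) ≈ 3.3822.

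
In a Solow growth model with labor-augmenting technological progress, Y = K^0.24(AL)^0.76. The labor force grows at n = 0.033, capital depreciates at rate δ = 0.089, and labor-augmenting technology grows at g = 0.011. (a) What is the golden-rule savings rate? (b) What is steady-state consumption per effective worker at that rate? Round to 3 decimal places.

(a) s_gold = 0.240; (b) c_gold ≈ 0.916

Capital per effective worker breaks even when investment replaces (n + g + δ)·k; here n + g + δ = 0.133.
For Cobb-Douglas, s_gold equals capital's share: s_gold = 0.24.
Setting f'(k) = n+g+δ gives 0.24·k^(0.24−1) = 0.133, hence k_gold = (0.24/0.133)^(1/0.76) ≈ 2.1743.
y_gold = 2.1743^0.24 ≈ 1.2049; c_gold = (1−0.24)·y_gold ≈ 0.9157.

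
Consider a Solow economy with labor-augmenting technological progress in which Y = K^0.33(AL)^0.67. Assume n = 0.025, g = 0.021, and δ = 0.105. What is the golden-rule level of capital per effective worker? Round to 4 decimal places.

k_gold ≈ 3.2120

Break-even investment rate: n + g + δ = 0.025 + 0.021 + 0.105 = 0.151.
Maximizing c = f(k) − (n+g+δ)·k gives f'(k) = n+g+δ, i.e. 0.33·k^(0.33−1) = 0.151, so k_gold = (0.33/0.151)^(1/0.67) ≈ 3.2120.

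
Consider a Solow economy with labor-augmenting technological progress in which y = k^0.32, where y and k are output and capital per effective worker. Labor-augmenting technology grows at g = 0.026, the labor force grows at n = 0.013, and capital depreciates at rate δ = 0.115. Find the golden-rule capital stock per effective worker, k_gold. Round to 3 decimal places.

k_gold ≈ 2.932

n + g + δ = 0.013 + 0.026 + 0.115 = 0.154.
At the golden rule the marginal product of capital equals n+g+δ: 0.32·k^(0.32−1) = 0.154. Solving, k_gold = (0.32/0.154)^(1/0.68) ≈ 2.9316.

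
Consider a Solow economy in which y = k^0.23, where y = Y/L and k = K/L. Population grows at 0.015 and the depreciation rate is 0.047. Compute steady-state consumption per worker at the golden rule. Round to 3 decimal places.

n + δ = 0.015 + 0.047 = 0.062.
Maximizing c = f(k) − (n+δ)·k gives f'(k) = n+δ, i.e. 0.23·k^(0.23−1) = 0.062, so k_gold = (0.23/0.062)^(1/0.77) ≈ 5.4878.
y_gold = 5.4878^0.23 ≈ 1.4793.
c_gold = y_gold − (n+δ)·k_gold = 1.4793 − 0.062·5.4878 ≈ 1.1391.

c_gold ≈ 1.139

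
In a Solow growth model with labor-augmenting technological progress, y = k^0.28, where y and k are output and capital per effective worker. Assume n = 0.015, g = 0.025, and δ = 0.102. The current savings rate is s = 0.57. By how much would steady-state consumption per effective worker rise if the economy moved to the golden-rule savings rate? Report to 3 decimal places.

n + g + δ = 0.015 + 0.025 + 0.102 = 0.142.
Current steady state (s = 0.57): k* = (0.57/0.142)^(1/0.72) ≈ 6.8915, y* = 6.8915^0.28 ≈ 1.7168, c* = (1−0.57)·1.7168 ≈ 0.7382.
Golden rule sets MPK = n+g+δ: 0.28·k^(0.28−1) = 0.142, so k_gold = (0.28/0.142)^(1/0.72) ≈ 2.5677.
y_gold = 2.5677^0.28 ≈ 1.3022, c_gold = y_gold − 0.142·k_gold ≈ 0.9376.
Gain: Δc = 0.9376 − 0.7382 ≈ 0.1993.

Δc ≈ 0.199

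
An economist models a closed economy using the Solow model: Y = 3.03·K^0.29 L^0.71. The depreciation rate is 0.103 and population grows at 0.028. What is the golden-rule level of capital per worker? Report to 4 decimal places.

k_gold ≈ 14.5943

The effective depreciation rate is n + δ = 0.028 + 0.103 = 0.131.
Golden rule sets MPK = n+δ: 0.29·3.03·k^(0.29−1) = 0.131, so k_gold = (0.29·3.03/0.131)^(1/0.71) ≈ 14.5943.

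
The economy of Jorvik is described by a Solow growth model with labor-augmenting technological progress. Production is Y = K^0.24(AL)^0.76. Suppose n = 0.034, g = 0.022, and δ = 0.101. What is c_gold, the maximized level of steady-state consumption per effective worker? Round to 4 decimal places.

Capital per effective worker breaks even when investment replaces (n + g + δ)·k; here n + g + δ = 0.157.
At the golden rule the marginal product of capital equals n+g+δ: 0.24·k^(0.24−1) = 0.157. Solving, k_gold = (0.24/0.157)^(1/0.76) ≈ 1.7479.
y_gold = 1.7479^0.24 ≈ 1.1434.
c_gold = y_gold − (n+g+δ)·k_gold = 1.1434 − 0.157·1.7479 ≈ 0.8690.

c_gold ≈ 0.8690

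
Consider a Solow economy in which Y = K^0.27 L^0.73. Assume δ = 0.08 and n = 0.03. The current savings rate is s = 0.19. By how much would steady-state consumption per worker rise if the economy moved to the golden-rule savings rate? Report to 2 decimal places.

Δc ≈ 0.03

The effective depreciation rate is n + δ = 0.03 + 0.08 = 0.11.
Current steady state (s = 0.19): k* = (0.19/0.11)^(1/0.73) ≈ 2.1142, y* = 2.1142^0.27 ≈ 1.2240, c* = (1−0.19)·1.2240 ≈ 0.9915.
At the golden rule the marginal product of capital equals n+δ: 0.27·k^(0.27−1) = 0.11. Solving, k_gold = (0.27/0.11)^(1/0.73) ≈ 3.4214.
y_gold = 3.4214^0.27 ≈ 1.3939, c_gold = y_gold − 0.11·k_gold ≈ 1.0176.
Gain: Δc = 1.0176 − 0.9915 ≈ 0.0261.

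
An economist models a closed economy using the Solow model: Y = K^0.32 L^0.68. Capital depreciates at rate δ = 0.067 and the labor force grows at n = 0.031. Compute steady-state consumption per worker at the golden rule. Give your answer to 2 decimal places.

The effective depreciation rate is n + δ = 0.031 + 0.067 = 0.098.
Setting f'(k) = n+δ gives 0.32·k^(0.32−1) = 0.098, hence k_gold = (0.32/0.098)^(1/0.68) ≈ 5.6986.
y_gold = 5.6986^0.32 ≈ 1.7452.
c_gold = y_gold − (n+δ)·k_gold = 1.7452 − 0.098·5.6986 ≈ 1.1867.

c_gold ≈ 1.19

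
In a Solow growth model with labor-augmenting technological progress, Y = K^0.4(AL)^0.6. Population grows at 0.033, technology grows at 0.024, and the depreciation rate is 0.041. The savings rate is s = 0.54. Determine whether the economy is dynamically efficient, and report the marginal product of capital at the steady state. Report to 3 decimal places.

Capital per effective worker breaks even when investment replaces (n + g + δ)·k; here n + g + δ = 0.098.
Steady-state k*: s·k^0.4 = 0.098·k gives k* = (0.54/0.098)^(1/0.6) ≈ 17.1901.
MPK = 0.4·17.1901^(-0.6) ≈ 0.0726.
MPK < n+g+δ = 0.098, so the economy is dynamically inefficient (over-saving).

dynamically inefficient; MPK ≈ 0.073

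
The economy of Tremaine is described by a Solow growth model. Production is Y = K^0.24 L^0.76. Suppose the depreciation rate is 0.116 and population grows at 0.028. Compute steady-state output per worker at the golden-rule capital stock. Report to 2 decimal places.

y_gold ≈ 1.18

Capital per worker breaks even when investment replaces (n + δ)·k; here n + δ = 0.144.
At the golden rule the marginal product of capital equals n+δ: 0.24·k^(0.24−1) = 0.144. Solving, k_gold = (0.24/0.144)^(1/0.76) ≈ 1.9584.
Output: y_gold = k_gold^0.24 = 1.9584^0.24 ≈ 1.1751.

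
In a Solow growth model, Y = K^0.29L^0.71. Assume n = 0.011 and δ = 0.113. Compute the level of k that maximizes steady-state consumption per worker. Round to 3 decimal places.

n + δ = 0.011 + 0.113 = 0.124.
Maximizing c = f(k) − (n+δ)·k gives f'(k) = n+δ, i.e. 0.29·k^(0.29−1) = 0.124, so k_gold = (0.29/0.124)^(1/0.71) ≈ 3.3089.

k_gold ≈ 3.309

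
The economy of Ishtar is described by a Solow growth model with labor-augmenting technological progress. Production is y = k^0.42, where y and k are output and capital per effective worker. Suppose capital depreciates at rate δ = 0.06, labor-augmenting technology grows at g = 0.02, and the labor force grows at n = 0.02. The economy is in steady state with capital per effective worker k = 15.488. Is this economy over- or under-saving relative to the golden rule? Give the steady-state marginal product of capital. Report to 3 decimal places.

over-saving; MPK ≈ 0.086

The effective depreciation rate is n + g + δ = 0.02 + 0.02 + 0.06 = 0.1.
MPK = 0.42·k^(0.42−1) = 0.42·15.488^(-0.58) ≈ 0.0857.
MPK < 0.1, so the economy is dynamically inefficient (over-saving).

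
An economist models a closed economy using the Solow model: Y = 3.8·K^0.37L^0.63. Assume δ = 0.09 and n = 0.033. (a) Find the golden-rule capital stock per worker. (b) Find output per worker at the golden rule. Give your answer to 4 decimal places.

(a) k_gold ≈ 47.8071; (b) y_gold ≈ 15.8926

Capital per worker breaks even when investment replaces (n + δ)·k; here n + δ = 0.123.
Setting f'(k) = n+δ gives 0.37·3.8·k^(0.37−1) = 0.123, hence k_gold = (0.37·3.8/0.123)^(1/0.63) ≈ 47.8071.
y_gold = 3.8·47.8071^0.37 ≈ 15.8926.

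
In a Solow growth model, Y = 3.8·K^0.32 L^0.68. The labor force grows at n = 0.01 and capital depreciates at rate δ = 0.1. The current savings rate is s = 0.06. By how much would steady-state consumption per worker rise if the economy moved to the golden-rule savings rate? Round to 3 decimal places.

Capital per worker breaks even when investment replaces (n + δ)·k; here n + δ = 0.11.
Current steady state (s = 0.06): k* = (0.06·3.8/0.11)^(1/0.68) ≈ 2.9208, y* = 3.8·2.9208^0.32 ≈ 5.3548, c* = (1−0.06)·5.3548 ≈ 5.0335.
Setting f'(k) = n+δ gives 0.32·3.8·k^(0.32−1) = 0.11, hence k_gold = (0.32·3.8/0.11)^(1/0.68) ≈ 34.2467.
y_gold = 3.8·34.2467^0.32 ≈ 11.7723, c_gold = y_gold − 0.11·k_gold ≈ 8.0052.
Gain: Δc = 8.0052 − 5.0335 ≈ 2.9716.

Δc ≈ 2.972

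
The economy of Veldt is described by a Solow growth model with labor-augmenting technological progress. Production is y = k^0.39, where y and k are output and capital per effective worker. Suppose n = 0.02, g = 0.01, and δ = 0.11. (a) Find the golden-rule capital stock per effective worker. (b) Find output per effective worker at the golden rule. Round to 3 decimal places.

Break-even investment rate: n + g + δ = 0.02 + 0.01 + 0.11 = 0.14.
Maximizing c = f(k) − (n+g+δ)·k gives f'(k) = n+g+δ, i.e. 0.39·k^(0.39−1) = 0.14, so k_gold = (0.39/0.14)^(1/0.61) ≈ 5.3630.
y_gold = 5.3630^0.39 ≈ 1.9252.

(a) k_gold ≈ 5.363; (b) y_gold ≈ 1.925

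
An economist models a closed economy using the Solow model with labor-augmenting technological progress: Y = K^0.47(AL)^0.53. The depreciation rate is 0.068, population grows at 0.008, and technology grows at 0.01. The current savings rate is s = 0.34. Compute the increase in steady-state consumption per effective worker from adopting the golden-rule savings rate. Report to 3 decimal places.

Δc ≈ 0.157

The effective depreciation rate is n + g + δ = 0.008 + 0.01 + 0.068 = 0.086.
Current steady state (s = 0.34): k* = (0.34/0.086)^(1/0.53) ≈ 13.3776, y* = 13.3776^0.47 ≈ 3.3837, c* = (1−0.34)·3.3837 ≈ 2.2333.
Maximizing c = f(k) − (n+g+δ)·k gives f'(k) = n+g+δ, i.e. 0.47·k^(0.47−1) = 0.086, so k_gold = (0.47/0.086)^(1/0.53) ≈ 24.6432.
y_gold = 24.6432^0.47 ≈ 4.5092, c_gold = y_gold − 0.086·k_gold ≈ 2.3899.
Gain: Δc = 2.3899 − 2.2333 ≈ 0.1566.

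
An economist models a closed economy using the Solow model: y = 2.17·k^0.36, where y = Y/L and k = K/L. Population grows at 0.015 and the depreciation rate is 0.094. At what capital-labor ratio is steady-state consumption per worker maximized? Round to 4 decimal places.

k_gold ≈ 21.7001

Break-even investment rate: n + δ = 0.015 + 0.094 = 0.109.
Golden rule sets MPK = n+δ: 0.36·2.17·k^(0.36−1) = 0.109, so k_gold = (0.36·2.17/0.109)^(1/0.64) ≈ 21.7001.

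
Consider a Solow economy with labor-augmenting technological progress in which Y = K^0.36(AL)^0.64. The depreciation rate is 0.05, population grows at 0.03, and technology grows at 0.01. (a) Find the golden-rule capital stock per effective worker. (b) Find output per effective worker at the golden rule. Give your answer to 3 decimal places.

The effective depreciation rate is n + g + δ = 0.03 + 0.01 + 0.05 = 0.09.
Setting f'(k) = n+g+δ gives 0.36·k^(0.36−1) = 0.09, hence k_gold = (0.36/0.09)^(1/0.64) ≈ 8.7241.
y_gold = 8.7241^0.36 ≈ 2.1810.

(a) k_gold ≈ 8.724; (b) y_gold ≈ 2.181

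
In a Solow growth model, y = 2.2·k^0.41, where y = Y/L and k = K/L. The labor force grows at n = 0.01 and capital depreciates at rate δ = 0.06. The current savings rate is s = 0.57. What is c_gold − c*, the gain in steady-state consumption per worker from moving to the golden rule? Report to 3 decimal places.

Δc ≈ 0.642

Capital per worker breaks even when investment replaces (n + δ)·k; here n + δ = 0.07.
Current steady state (s = 0.57): k* = (0.57·2.2/0.07)^(1/0.59) ≈ 133.0660, y* = 2.2·133.0660^0.41 ≈ 16.3414, c* = (1−0.57)·16.3414 ≈ 7.0268.
Golden rule sets MPK = n+δ: 0.41·2.2·k^(0.41−1) = 0.07, so k_gold = (0.41·2.2/0.07)^(1/0.59) ≈ 76.1272.
y_gold = 2.2·76.1272^0.41 ≈ 12.9973, c_gold = y_gold − 0.07·k_gold ≈ 7.6684.
Gain: Δc = 7.6684 − 7.0268 ≈ 0.6416.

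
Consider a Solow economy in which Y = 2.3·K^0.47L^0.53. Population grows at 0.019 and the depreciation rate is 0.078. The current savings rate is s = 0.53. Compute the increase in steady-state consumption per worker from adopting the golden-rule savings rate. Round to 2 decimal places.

Δc ≈ 0.14

Break-even investment rate: n + δ = 0.019 + 0.078 = 0.097.
Current steady state (s = 0.53): k* = (0.53·2.3/0.097)^(1/0.53) ≈ 118.5830, y* = 2.3·118.5830^0.47 ≈ 21.7029, c* = (1−0.53)·21.7029 ≈ 10.2004.
At the golden rule the marginal product of capital equals n+δ: 0.47·2.3·k^(0.47−1) = 0.097. Solving, k_gold = (0.47·2.3/0.097)^(1/0.53) ≈ 94.5308.
y_gold = 2.3·94.5308^0.47 ≈ 19.5096, c_gold = y_gold − 0.097·k_gold ≈ 10.3401.
Gain: Δc = 10.3401 − 10.2004 ≈ 0.1397.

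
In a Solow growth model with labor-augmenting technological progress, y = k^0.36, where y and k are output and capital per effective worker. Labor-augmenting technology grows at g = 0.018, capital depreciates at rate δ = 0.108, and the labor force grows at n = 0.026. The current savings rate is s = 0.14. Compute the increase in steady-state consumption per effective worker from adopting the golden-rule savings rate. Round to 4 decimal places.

Δc ≈ 0.2183

n + g + δ = 0.026 + 0.018 + 0.108 = 0.152.
Current steady state (s = 0.14): k* = (0.14/0.152)^(1/0.64) ≈ 0.8794, y* = 0.8794^0.36 ≈ 0.9548, c* = (1−0.14)·0.9548 ≈ 0.8211.
Setting f'(k) = n+g+δ gives 0.36·k^(0.36−1) = 0.152, hence k_gold = (0.36/0.152)^(1/0.64) ≈ 3.8467.
y_gold = 3.8467^0.36 ≈ 1.6242, c_gold = y_gold − 0.152·k_gold ≈ 1.0395.
Gain: Δc = 1.0395 − 0.8211 ≈ 0.2183.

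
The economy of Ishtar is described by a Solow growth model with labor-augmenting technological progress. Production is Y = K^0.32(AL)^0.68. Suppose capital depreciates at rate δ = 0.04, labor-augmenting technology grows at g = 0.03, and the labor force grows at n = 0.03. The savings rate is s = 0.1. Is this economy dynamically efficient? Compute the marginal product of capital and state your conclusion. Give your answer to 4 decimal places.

dynamically efficient; MPK ≈ 0.3200

n + g + δ = 0.03 + 0.03 + 0.04 = 0.1.
Steady-state k*: s·k^0.32 = 0.1·k gives k* = (0.1/0.1)^(1/0.68) ≈ 1.0000.
MPK = 0.32·1.0000^(-0.68) ≈ 0.3200.
MPK > n+g+δ = 0.1, so the economy is dynamically efficient (under-saving).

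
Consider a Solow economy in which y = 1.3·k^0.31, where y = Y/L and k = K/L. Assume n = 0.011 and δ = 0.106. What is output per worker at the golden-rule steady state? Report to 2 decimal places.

y_gold ≈ 2.27

Capital per worker breaks even when investment replaces (n + δ)·k; here n + δ = 0.117.
Maximizing c = f(k) − (n+δ)·k gives f'(k) = n+δ, i.e. 0.31·1.3·k^(0.31−1) = 0.117, so k_gold = (0.31·1.3/0.117)^(1/0.69) ≈ 6.0039.
Output: y_gold = 1.3·k_gold^0.31 = 1.3·6.0039^0.31 ≈ 2.2660.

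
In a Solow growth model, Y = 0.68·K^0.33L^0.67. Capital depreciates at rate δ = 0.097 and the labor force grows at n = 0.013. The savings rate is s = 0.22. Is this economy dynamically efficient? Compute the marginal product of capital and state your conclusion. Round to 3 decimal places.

dynamically efficient; MPK ≈ 0.165

Break-even investment rate: n + δ = 0.013 + 0.097 = 0.11.
Steady-state k*: s·A·k^0.33 = 0.11·k gives k* = (0.22·0.68/0.11)^(1/0.67) ≈ 1.5824.
MPK = 0.33·0.68·1.5824^(-0.67) ≈ 0.1650.
MPK > n+δ = 0.11, so the economy is dynamically efficient (under-saving).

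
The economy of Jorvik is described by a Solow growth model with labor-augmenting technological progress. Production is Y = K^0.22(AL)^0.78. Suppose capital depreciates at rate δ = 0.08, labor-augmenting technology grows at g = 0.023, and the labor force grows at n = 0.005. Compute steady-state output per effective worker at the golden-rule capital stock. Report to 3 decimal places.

The effective depreciation rate is n + g + δ = 0.005 + 0.023 + 0.08 = 0.108.
Golden rule sets MPK = n+g+δ: 0.22·k^(0.22−1) = 0.108, so k_gold = (0.22/0.108)^(1/0.78) ≈ 2.4897.
Output: y_gold = k_gold^0.22 = 2.4897^0.22 ≈ 1.2222.

y_gold ≈ 1.222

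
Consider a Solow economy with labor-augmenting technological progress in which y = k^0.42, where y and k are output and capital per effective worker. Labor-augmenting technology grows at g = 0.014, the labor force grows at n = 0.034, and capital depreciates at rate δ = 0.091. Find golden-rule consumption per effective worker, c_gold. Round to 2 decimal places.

c_gold ≈ 1.29

Capital per effective worker breaks even when investment replaces (n + g + δ)·k; here n + g + δ = 0.139.
Golden rule sets MPK = n+g+δ: 0.42·k^(0.42−1) = 0.139, so k_gold = (0.42/0.139)^(1/0.58) ≈ 6.7296.
y_gold = 6.7296^0.42 ≈ 2.2272.
c_gold = y_gold − (n+g+δ)·k_gold = 2.2272 − 0.139·6.7296 ≈ 1.2918.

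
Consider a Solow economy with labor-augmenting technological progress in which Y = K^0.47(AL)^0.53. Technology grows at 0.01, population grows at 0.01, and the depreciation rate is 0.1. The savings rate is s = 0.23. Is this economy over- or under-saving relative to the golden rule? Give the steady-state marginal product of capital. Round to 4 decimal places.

under-saving; MPK ≈ 0.2452

Break-even investment rate: n + g + δ = 0.01 + 0.01 + 0.1 = 0.12.
Steady-state k*: s·k^0.47 = 0.12·k gives k* = (0.23/0.12)^(1/0.53) ≈ 3.4128.
MPK = 0.47·3.4128^(-0.53) ≈ 0.2452.
MPK > n+g+δ = 0.12, so the economy is dynamically efficient (under-saving).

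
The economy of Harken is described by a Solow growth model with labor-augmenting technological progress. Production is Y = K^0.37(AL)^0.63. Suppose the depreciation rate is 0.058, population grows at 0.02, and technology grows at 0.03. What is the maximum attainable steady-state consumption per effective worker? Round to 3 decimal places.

The effective depreciation rate is n + g + δ = 0.02 + 0.03 + 0.058 = 0.108.
At the golden rule the marginal product of capital equals n+g+δ: 0.37·k^(0.37−1) = 0.108. Solving, k_gold = (0.37/0.108)^(1/0.63) ≈ 7.0608.
y_gold = 7.0608^0.37 ≈ 2.0610.
c_gold = y_gold − (n+g+δ)·k_gold = 2.0610 − 0.108·7.0608 ≈ 1.2984.

c_gold ≈ 1.298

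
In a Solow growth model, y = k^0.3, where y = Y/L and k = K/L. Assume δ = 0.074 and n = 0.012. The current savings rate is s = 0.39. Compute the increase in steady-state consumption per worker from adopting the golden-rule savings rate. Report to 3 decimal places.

Δc ≈ 0.030

n + δ = 0.012 + 0.074 = 0.086.
Current steady state (s = 0.39): k* = (0.39/0.086)^(1/0.7) ≈ 8.6687, y* = 8.6687^0.3 ≈ 1.9115, c* = (1−0.39)·1.9115 ≈ 1.1660.
Golden rule sets MPK = n+δ: 0.3·k^(0.3−1) = 0.086, so k_gold = (0.3/0.086)^(1/0.7) ≈ 5.9590.
y_gold = 5.9590^0.3 ≈ 1.7083, c_gold = y_gold − 0.086·k_gold ≈ 1.1958.
Gain: Δc = 1.1958 − 1.1660 ≈ 0.0297.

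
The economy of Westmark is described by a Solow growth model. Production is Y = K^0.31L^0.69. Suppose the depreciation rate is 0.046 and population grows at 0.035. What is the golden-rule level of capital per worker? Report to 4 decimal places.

k_gold ≈ 6.9944

n + δ = 0.035 + 0.046 = 0.081.
Setting f'(k) = n+δ gives 0.31·k^(0.31−1) = 0.081, hence k_gold = (0.31/0.081)^(1/0.69) ≈ 6.9944.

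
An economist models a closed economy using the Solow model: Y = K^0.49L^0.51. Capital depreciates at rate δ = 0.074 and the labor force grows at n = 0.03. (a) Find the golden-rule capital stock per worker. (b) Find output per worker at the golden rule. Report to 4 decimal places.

Break-even investment rate: n + δ = 0.03 + 0.074 = 0.104.
Setting f'(k) = n+δ gives 0.49·k^(0.49−1) = 0.104, hence k_gold = (0.49/0.104)^(1/0.51) ≈ 20.8894.
y_gold = 20.8894^0.49 ≈ 4.4337.

(a) k_gold ≈ 20.8894; (b) y_gold ≈ 4.4337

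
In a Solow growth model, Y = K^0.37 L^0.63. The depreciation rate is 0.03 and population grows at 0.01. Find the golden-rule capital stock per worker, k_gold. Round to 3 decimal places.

k_gold ≈ 34.163

n + δ = 0.01 + 0.03 = 0.04.
At the golden rule the marginal product of capital equals n+δ: 0.37·k^(0.37−1) = 0.04. Solving, k_gold = (0.37/0.04)^(1/0.63) ≈ 34.1632.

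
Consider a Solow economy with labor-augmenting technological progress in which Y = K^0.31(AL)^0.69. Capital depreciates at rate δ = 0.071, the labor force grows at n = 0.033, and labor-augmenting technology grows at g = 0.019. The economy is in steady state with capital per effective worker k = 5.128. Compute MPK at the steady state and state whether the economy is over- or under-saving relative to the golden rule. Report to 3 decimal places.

over-saving; MPK ≈ 0.100

Capital per effective worker breaks even when investment replaces (n + g + δ)·k; here n + g + δ = 0.123.
MPK = 0.31·k^(0.31−1) = 0.31·5.128^(-0.69) ≈ 0.1003.
MPK < 0.123, so the economy is dynamically inefficient (over-saving).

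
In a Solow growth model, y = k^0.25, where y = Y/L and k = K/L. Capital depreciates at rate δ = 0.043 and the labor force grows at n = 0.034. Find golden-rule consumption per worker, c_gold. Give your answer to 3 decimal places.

c_gold ≈ 1.111

The effective depreciation rate is n + δ = 0.034 + 0.043 = 0.077.
Maximizing c = f(k) − (n+δ)·k gives f'(k) = n+δ, i.e. 0.25·k^(0.25−1) = 0.077, so k_gold = (0.25/0.077)^(1/0.75) ≈ 4.8076.
y_gold = 4.8076^0.25 ≈ 1.4808.
c_gold = y_gold − (n+δ)·k_gold = 1.4808 − 0.077·4.8076 ≈ 1.1106.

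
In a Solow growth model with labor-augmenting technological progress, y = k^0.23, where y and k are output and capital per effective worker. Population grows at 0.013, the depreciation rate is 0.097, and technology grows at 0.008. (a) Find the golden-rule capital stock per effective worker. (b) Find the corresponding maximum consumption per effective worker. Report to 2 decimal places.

(a) k_gold ≈ 2.38; (b) c_gold ≈ 0.94

n + g + δ = 0.013 + 0.008 + 0.097 = 0.118.
At the golden rule the marginal product of capital equals n+g+δ: 0.23·k^(0.23−1) = 0.118. Solving, k_gold = (0.23/0.118)^(1/0.77) ≈ 2.3792.
y_gold = 2.3792^0.23 ≈ 1.2206; c_gold = y_gold − 0.118·k_gold ≈ 0.9399.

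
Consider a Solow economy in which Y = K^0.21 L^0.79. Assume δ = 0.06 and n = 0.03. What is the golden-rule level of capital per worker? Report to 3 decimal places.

k_gold ≈ 2.923

Capital per worker breaks even when investment replaces (n + δ)·k; here n + δ = 0.09.
At the golden rule the marginal product of capital equals n+δ: 0.21·k^(0.21−1) = 0.09. Solving, k_gold = (0.21/0.09)^(1/0.79) ≈ 2.9228.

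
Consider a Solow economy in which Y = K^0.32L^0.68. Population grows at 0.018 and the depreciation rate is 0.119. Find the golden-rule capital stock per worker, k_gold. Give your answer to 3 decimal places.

Break-even investment rate: n + δ = 0.018 + 0.119 = 0.137.
Setting f'(k) = n+δ gives 0.32·k^(0.32−1) = 0.137, hence k_gold = (0.32/0.137)^(1/0.68) ≈ 3.4818.

k_gold ≈ 3.482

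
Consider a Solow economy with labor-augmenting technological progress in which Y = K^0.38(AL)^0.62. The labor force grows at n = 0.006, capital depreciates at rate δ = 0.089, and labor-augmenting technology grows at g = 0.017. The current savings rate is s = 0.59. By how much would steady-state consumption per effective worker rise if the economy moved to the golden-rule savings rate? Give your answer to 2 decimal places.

Δc ≈ 0.18

n + g + δ = 0.006 + 0.017 + 0.089 = 0.112.
Current steady state (s = 0.59): k* = (0.59/0.112)^(1/0.62) ≈ 14.5857, y* = 14.5857^0.38 ≈ 2.7688, c* = (1−0.59)·2.7688 ≈ 1.1352.
Setting f'(k) = n+g+δ gives 0.38·k^(0.38−1) = 0.112, hence k_gold = (0.38/0.112)^(1/0.62) ≈ 7.1738.
y_gold = 7.1738^0.38 ≈ 2.1144, c_gold = y_gold − 0.112·k_gold ≈ 1.3109.
Gain: Δc = 1.3109 − 1.1352 ≈ 0.1757.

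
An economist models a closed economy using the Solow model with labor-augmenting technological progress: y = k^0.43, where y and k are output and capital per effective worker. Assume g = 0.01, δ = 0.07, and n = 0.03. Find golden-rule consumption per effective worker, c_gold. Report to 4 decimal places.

c_gold ≈ 1.5941

n + g + δ = 0.03 + 0.01 + 0.07 = 0.11.
Setting f'(k) = n+g+δ gives 0.43·k^(0.43−1) = 0.11, hence k_gold = (0.43/0.11)^(1/0.57) ≈ 10.9328.
y_gold = 10.9328^0.43 ≈ 2.7968.
c_gold = y_gold − (n+g+δ)·k_gold = 2.7968 − 0.11·10.9328 ≈ 1.5941.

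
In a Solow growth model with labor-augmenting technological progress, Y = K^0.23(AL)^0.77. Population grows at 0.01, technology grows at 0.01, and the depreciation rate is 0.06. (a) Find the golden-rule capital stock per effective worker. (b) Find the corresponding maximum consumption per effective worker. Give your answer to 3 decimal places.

Break-even investment rate: n + g + δ = 0.01 + 0.01 + 0.06 = 0.08.
Golden rule sets MPK = n+g+δ: 0.23·k^(0.23−1) = 0.08, so k_gold = (0.23/0.08)^(1/0.77) ≈ 3.9412.
y_gold = 3.9412^0.23 ≈ 1.3709; c_gold = y_gold − 0.08·k_gold ≈ 1.0556.

(a) k_gold ≈ 3.941; (b) c_gold ≈ 1.056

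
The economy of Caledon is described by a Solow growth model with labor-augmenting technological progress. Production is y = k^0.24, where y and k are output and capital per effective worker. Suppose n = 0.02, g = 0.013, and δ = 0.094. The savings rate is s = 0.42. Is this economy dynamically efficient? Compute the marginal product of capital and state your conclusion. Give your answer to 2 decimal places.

dynamically inefficient; MPK ≈ 0.07

Break-even investment rate: n + g + δ = 0.02 + 0.013 + 0.094 = 0.127.
Steady-state k*: s·k^0.24 = 0.127·k gives k* = (0.42/0.127)^(1/0.76) ≈ 4.8248.
MPK = 0.24·4.8248^(-0.76) ≈ 0.0726.
MPK < n+g+δ = 0.127, so the economy is dynamically inefficient (over-saving).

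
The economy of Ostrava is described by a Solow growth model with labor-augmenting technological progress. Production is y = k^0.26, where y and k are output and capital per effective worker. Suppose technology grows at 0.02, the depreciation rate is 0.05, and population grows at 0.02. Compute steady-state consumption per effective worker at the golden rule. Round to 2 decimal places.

Break-even investment rate: n + g + δ = 0.02 + 0.02 + 0.05 = 0.09.
Setting f'(k) = n+g+δ gives 0.26·k^(0.26−1) = 0.09, hence k_gold = (0.26/0.09)^(1/0.74) ≈ 4.1938.
y_gold = 4.1938^0.26 ≈ 1.4517.
c_gold = y_gold − (n+g+δ)·k_gold = 1.4517 − 0.09·4.1938 ≈ 1.0743.

c_gold ≈ 1.07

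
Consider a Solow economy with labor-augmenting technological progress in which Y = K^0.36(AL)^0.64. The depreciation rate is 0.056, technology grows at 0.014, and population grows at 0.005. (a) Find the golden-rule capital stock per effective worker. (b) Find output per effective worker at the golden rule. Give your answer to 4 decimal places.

n + g + δ = 0.005 + 0.014 + 0.056 = 0.075.
Golden rule sets MPK = n+g+δ: 0.36·k^(0.36−1) = 0.075, so k_gold = (0.36/0.075)^(1/0.64) ≈ 11.5995.
y_gold = 11.5995^0.36 ≈ 2.4166.

(a) k_gold ≈ 11.5995; (b) y_gold ≈ 2.4166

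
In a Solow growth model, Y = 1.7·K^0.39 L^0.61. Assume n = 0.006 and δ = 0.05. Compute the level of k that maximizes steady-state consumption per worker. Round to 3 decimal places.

Capital per worker breaks even when investment replaces (n + δ)·k; here n + δ = 0.056.
At the golden rule the marginal product of capital equals n+δ: 0.39·1.7·k^(0.39−1) = 0.056. Solving, k_gold = (0.39·1.7/0.056)^(1/0.61) ≈ 57.4844.

k_gold ≈ 57.484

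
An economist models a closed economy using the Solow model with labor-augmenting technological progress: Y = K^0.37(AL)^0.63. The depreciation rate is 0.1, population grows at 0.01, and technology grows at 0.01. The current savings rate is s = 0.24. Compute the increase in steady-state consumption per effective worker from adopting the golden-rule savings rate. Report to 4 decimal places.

Δc ≈ 0.0787

Capital per effective worker breaks even when investment replaces (n + g + δ)·k; here n + g + δ = 0.12.
Current steady state (s = 0.24): k* = (0.24/0.12)^(1/0.63) ≈ 3.0049, y* = 3.0049^0.37 ≈ 1.5024, c* = (1−0.24)·1.5024 ≈ 1.1418.
Setting f'(k) = n+g+δ gives 0.37·k^(0.37−1) = 0.12, hence k_gold = (0.37/0.12)^(1/0.63) ≈ 5.9734.
y_gold = 5.9734^0.37 ≈ 1.9373, c_gold = y_gold − 0.12·k_gold ≈ 1.2205.
Gain: Δc = 1.2205 − 1.1418 ≈ 0.0787.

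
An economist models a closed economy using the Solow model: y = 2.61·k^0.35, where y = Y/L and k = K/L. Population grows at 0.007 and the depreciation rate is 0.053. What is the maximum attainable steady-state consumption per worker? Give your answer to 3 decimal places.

The effective depreciation rate is n + δ = 0.007 + 0.053 = 0.06.
At the golden rule the marginal product of capital equals n+δ: 0.35·2.61·k^(0.35−1) = 0.06. Solving, k_gold = (0.35·2.61/0.06)^(1/0.65) ≈ 65.9658.
y_gold = 2.61·65.9658^0.35 ≈ 11.3084.
c_gold = y_gold − (n+δ)·k_gold = 11.3084 − 0.06·65.9658 ≈ 7.3505.

c_gold ≈ 7.350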